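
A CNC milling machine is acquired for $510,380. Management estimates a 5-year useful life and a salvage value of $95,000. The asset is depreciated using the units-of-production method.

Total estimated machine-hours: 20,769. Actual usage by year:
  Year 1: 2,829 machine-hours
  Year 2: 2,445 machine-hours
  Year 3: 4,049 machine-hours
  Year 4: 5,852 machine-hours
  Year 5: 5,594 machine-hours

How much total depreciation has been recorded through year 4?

$303,500

Depreciable base = $510,380 − $95,000 = $415,380.
Rate = $415,380 / 20,769 machine-hours = $20 per machine-hour.
Year 1: 2,829 × $20 = $56,580. Book value $453,800.
Year 2: 2,445 × $20 = $48,900. Book value $404,900.
Year 3: 4,049 × $20 = $80,980. Book value $323,920.
Year 4: 5,852 × $20 = $117,040. Book value $206,880.
Accumulated through year 4 = $510,380 − $206,880 = $303,500.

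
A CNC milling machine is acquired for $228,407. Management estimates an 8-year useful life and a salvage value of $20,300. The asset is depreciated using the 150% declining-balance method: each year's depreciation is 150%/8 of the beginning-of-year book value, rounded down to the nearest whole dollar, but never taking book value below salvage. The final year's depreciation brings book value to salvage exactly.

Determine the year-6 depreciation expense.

Depreciable base = $228,407 − $20,300 = $208,107.
Year 1: ⌊$228,407 × 150%/8⌋ = $42,826. Book value $185,581.
Year 2: ⌊$185,581 × 150%/8⌋ = $34,796. Book value $150,785.
Year 3: ⌊$150,785 × 150%/8⌋ = $28,272. Book value $122,513.
Year 4: ⌊$122,513 × 150%/8⌋ = $22,971. Book value $99,542.
Year 5: ⌊$99,542 × 150%/8⌋ = $18,664. Book value $80,878.
Year 6: ⌊$80,878 × 150%/8⌋ = $15,164. Book value $65,714.

$15,164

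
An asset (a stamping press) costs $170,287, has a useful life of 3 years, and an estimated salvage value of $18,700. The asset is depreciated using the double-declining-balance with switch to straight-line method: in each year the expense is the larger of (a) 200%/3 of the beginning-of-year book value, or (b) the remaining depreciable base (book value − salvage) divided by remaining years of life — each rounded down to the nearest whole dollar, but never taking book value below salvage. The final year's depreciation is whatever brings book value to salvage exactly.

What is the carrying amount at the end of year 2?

$18,921

Depreciable base = $170,287 − $18,700 = $151,587.
Year 1: DB = ⌊$170,287 × 200%/3⌋ = $113,524; SL = ⌊$151,587/3⌋ = $50,529 → take DB $113,524. Book value $56,763.
Year 2: DB = ⌊$56,763 × 200%/3⌋ = $37,842; SL = ⌊$38,063/2⌋ = $19,031 → take DB $37,842. Book value $18,921.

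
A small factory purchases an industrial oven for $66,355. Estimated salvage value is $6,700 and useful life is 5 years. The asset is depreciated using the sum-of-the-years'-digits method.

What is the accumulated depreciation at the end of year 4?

Depreciable base = $66,355 − $6,700 = $59,655.
Sum of the years' digits = 5+4+3+2+1 = 15.
Year 1: $59,655 × 5/15 = $19,885. Book value $46,470.
Year 2: $59,655 × 4/15 = $15,908. Book value $30,562.
Year 3: $59,655 × 3/15 = $11,931. Book value $18,631.
Year 4: $59,655 × 2/15 = $7,954. Book value $10,677.
Accumulated through year 4 = $66,355 − $10,677 = $55,678.

$55,678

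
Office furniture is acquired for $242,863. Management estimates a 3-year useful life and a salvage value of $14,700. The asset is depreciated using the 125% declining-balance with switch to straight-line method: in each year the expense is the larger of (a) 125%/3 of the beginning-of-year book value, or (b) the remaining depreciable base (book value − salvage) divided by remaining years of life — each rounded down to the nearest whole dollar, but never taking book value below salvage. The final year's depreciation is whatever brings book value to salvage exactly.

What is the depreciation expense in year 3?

Depreciable base = $242,863 − $14,700 = $228,163.
Year 1: DB = ⌊$242,863 × 125%/3⌋ = $101,192; SL = ⌊$228,163/3⌋ = $76,054 → take DB $101,192. Book value $141,671.
Year 2: DB = ⌊$141,671 × 125%/3⌋ = $59,029; SL = ⌊$126,971/2⌋ = $63,485 → take SL $63,485. Book value $78,186.
Year 3 (final): $78,186 − $14,700 = $63,486. Book value $14,700.

$63,486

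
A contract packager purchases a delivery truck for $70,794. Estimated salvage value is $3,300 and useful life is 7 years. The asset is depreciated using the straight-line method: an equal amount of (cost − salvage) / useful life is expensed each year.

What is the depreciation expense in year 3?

Depreciable base = $70,794 − $3,300 = $67,494.
Annual expense = $67,494 / 7 = $9,642.

$9,642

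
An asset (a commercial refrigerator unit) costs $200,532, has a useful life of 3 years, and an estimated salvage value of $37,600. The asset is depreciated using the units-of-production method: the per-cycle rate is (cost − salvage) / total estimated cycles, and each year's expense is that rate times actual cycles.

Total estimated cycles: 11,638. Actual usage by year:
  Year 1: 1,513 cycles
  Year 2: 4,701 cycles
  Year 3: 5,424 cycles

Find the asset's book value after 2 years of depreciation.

$113,536

Depreciable base = $200,532 − $37,600 = $162,932.
Rate = $162,932 / 11,638 cycles = $14 per cycle.
Year 1: 1,513 × $14 = $21,182. Book value $179,350.
Year 2: 4,701 × $14 = $65,814. Book value $113,536.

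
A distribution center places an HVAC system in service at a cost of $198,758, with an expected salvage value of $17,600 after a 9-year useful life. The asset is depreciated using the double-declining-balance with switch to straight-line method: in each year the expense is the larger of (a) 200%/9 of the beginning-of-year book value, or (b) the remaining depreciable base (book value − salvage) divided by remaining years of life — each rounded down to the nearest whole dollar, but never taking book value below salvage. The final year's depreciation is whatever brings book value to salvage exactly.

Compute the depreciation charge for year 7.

$9,778

Depreciable base = $198,758 − $17,600 = $181,158.
Year 1: DB = ⌊$198,758 × 200%/9⌋ = $44,168; SL = ⌊$181,158/9⌋ = $20,128 → take DB $44,168. Book value $154,590.
Year 2: DB = ⌊$154,590 × 200%/9⌋ = $34,353; SL = ⌊$136,990/8⌋ = $17,123 → take DB $34,353. Book value $120,237.
Year 3: DB = ⌊$120,237 × 200%/9⌋ = $26,719; SL = ⌊$102,637/7⌋ = $14,662 → take DB $26,719. Book value $93,518.
Year 4: DB = ⌊$93,518 × 200%/9⌋ = $20,781; SL = ⌊$75,918/6⌋ = $12,653 → take DB $20,781. Book value $72,737.
Year 5: DB = ⌊$72,737 × 200%/9⌋ = $16,163; SL = ⌊$55,137/5⌋ = $11,027 → take DB $16,163. Book value $56,574.
Year 6: DB = ⌊$56,574 × 200%/9⌋ = $12,572; SL = ⌊$38,974/4⌋ = $9,743 → take DB $12,572. Book value $44,002.
Year 7: DB = ⌊$44,002 × 200%/9⌋ = $9,778; SL = ⌊$26,402/3⌋ = $8,800 → take DB $9,778. Book value $34,224.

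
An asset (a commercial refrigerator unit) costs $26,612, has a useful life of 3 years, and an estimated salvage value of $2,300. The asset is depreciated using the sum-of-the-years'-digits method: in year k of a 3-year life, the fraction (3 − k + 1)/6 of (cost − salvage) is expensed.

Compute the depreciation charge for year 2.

Depreciable base = $26,612 − $2,300 = $24,312.
Sum of the years' digits = 3+2+1 = 6.
Year 1: $24,312 × 3/6 = $12,156. Book value $14,456.
Year 2: $24,312 × 2/6 = $8,104. Book value $6,352.

$8,104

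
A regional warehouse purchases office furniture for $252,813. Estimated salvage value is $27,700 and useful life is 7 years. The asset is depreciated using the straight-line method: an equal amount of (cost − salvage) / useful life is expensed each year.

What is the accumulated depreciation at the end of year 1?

$32,159

Depreciable base = $252,813 − $27,700 = $225,113.
Annual expense = $225,113 / 7 = $32,159.
End of year 1: book value $220,654.
Accumulated through year 1 = $252,813 − $220,654 = $32,159.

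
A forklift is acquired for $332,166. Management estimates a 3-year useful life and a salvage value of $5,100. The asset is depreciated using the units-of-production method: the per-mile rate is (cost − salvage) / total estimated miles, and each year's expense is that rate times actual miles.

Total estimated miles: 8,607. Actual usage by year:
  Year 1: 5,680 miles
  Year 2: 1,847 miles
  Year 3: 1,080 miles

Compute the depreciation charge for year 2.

$70,186

Depreciable base = $332,166 − $5,100 = $327,066.
Rate = $327,066 / 8,607 miles = $38 per mile.
Year 1: 5,680 × $38 = $215,840. Book value $116,326.
Year 2: 1,847 × $38 = $70,186. Book value $46,140.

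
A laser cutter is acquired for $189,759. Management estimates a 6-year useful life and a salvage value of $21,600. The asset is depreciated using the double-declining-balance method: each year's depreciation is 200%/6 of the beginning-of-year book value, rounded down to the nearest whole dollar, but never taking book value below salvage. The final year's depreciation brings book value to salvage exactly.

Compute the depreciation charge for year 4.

$18,742

Depreciable base = $189,759 − $21,600 = $168,159.
Year 1: ⌊$189,759 × 200%/6⌋ = $63,253. Book value $126,506.
Year 2: ⌊$126,506 × 200%/6⌋ = $42,168. Book value $84,338.
Year 3: ⌊$84,338 × 200%/6⌋ = $28,112. Book value $56,226.
Year 4: ⌊$56,226 × 200%/6⌋ = $18,742. Book value $37,484.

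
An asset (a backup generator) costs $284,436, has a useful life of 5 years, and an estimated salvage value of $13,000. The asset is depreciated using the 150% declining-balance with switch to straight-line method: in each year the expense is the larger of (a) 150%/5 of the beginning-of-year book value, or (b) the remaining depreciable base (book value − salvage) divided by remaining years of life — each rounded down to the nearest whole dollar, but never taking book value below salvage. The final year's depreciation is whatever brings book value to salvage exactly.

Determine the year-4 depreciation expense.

Depreciable base = $284,436 − $13,000 = $271,436.
Year 1: DB = ⌊$284,436 × 150%/5⌋ = $85,330; SL = ⌊$271,436/5⌋ = $54,287 → take DB $85,330. Book value $199,106.
Year 2: DB = ⌊$199,106 × 150%/5⌋ = $59,731; SL = ⌊$186,106/4⌋ = $46,526 → take DB $59,731. Book value $139,375.
Year 3: DB = ⌊$139,375 × 150%/5⌋ = $41,812; SL = ⌊$126,375/3⌋ = $42,125 → take SL $42,125. Book value $97,250.
Year 4: DB = ⌊$97,250 × 150%/5⌋ = $29,175; SL = ⌊$84,250/2⌋ = $42,125 → take SL $42,125. Book value $55,125.

$42,125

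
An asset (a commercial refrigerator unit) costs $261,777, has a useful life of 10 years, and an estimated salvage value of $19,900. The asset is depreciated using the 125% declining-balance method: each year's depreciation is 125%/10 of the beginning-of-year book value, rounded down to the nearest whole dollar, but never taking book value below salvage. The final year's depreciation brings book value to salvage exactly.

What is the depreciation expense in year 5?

Depreciable base = $261,777 − $19,900 = $241,877.
Year 1: ⌊$261,777 × 125%/10⌋ = $32,722. Book value $229,055.
Year 2: ⌊$229,055 × 125%/10⌋ = $28,631. Book value $200,424.
Year 3: ⌊$200,424 × 125%/10⌋ = $25,053. Book value $175,371.
Year 4: ⌊$175,371 × 125%/10⌋ = $21,921. Book value $153,450.
Year 5: ⌊$153,450 × 125%/10⌋ = $19,181. Book value $134,269.

$19,181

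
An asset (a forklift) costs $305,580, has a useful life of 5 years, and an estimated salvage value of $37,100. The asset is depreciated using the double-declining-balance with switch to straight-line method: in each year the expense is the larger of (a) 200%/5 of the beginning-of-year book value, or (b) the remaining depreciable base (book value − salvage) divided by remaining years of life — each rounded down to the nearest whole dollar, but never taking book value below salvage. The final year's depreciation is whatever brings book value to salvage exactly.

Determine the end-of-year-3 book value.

Depreciable base = $305,580 − $37,100 = $268,480.
Year 1: DB = ⌊$305,580 × 200%/5⌋ = $122,232; SL = ⌊$268,480/5⌋ = $53,696 → take DB $122,232. Book value $183,348.
Year 2: DB = ⌊$183,348 × 200%/5⌋ = $73,339; SL = ⌊$146,248/4⌋ = $36,562 → take DB $73,339. Book value $110,009.
Year 3: DB = ⌊$110,009 × 200%/5⌋ = $44,003; SL = ⌊$72,909/3⌋ = $24,303 → take DB $44,003. Book value $66,006.

$66,006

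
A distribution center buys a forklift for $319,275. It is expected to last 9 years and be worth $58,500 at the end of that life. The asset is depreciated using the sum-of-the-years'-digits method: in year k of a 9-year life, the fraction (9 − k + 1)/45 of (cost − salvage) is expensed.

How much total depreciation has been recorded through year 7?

$243,390

Depreciable base = $319,275 − $58,500 = $260,775.
Sum of the years' digits = 9+8+7+6+5+4+3+2+1 = 45.
Year 1: $260,775 × 9/45 = $52,155. Book value $267,120.
Year 2: $260,775 × 8/45 = $46,360. Book value $220,760.
Year 3: $260,775 × 7/45 = $40,565. Book value $180,195.
Year 4: $260,775 × 6/45 = $34,770. Book value $145,425.
Year 5: $260,775 × 5/45 = $28,975. Book value $116,450.
Year 6: $260,775 × 4/45 = $23,180. Book value $93,270.
Year 7: $260,775 × 3/45 = $17,385. Book value $75,885.
Accumulated through year 7 = $319,275 − $75,885 = $243,390.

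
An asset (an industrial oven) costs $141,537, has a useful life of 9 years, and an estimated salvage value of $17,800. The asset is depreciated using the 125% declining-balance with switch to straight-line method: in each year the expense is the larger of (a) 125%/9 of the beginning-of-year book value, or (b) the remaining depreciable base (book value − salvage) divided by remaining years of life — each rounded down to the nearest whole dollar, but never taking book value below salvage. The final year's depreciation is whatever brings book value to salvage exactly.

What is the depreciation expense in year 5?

$12,005

Depreciable base = $141,537 − $17,800 = $123,737.
Year 1: DB = ⌊$141,537 × 125%/9⌋ = $19,657; SL = ⌊$123,737/9⌋ = $13,748 → take DB $19,657. Book value $121,880.
Year 2: DB = ⌊$121,880 × 125%/9⌋ = $16,927; SL = ⌊$104,080/8⌋ = $13,010 → take DB $16,927. Book value $104,953.
Year 3: DB = ⌊$104,953 × 125%/9⌋ = $14,576; SL = ⌊$87,153/7⌋ = $12,450 → take DB $14,576. Book value $90,377.
Year 4: DB = ⌊$90,377 × 125%/9⌋ = $12,552; SL = ⌊$72,577/6⌋ = $12,096 → take DB $12,552. Book value $77,825.
Year 5: DB = ⌊$77,825 × 125%/9⌋ = $10,809; SL = ⌊$60,025/5⌋ = $12,005 → take SL $12,005. Book value $65,820.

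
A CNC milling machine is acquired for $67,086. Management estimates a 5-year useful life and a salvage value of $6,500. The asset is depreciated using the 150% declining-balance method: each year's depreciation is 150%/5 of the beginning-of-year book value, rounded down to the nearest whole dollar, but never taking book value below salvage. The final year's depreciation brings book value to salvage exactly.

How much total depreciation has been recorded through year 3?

$44,074

Depreciable base = $67,086 − $6,500 = $60,586.
Year 1: ⌊$67,086 × 150%/5⌋ = $20,125. Book value $46,961.
Year 2: ⌊$46,961 × 150%/5⌋ = $14,088. Book value $32,873.
Year 3: ⌊$32,873 × 150%/5⌋ = $9,861. Book value $23,012.
Accumulated through year 3 = $67,086 − $23,012 = $44,074.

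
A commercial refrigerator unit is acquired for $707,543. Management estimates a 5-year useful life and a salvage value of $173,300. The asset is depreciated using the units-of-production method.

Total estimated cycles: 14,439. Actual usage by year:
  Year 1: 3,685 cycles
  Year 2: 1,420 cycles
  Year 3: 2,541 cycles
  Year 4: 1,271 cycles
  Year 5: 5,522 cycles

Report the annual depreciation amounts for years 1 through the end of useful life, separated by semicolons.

$136,345; $52,540; $94,017; $47,027; $204,314

Depreciable base = $707,543 − $173,300 = $534,243.
Rate = $534,243 / 14,439 cycles = $37 per cycle.
Year 1: 3,685 × $37 = $136,345. Book value $571,198.
Year 2: 1,420 × $37 = $52,540. Book value $518,658.
Year 3: 2,541 × $37 = $94,017. Book value $424,641.
Year 4: 1,271 × $37 = $47,027. Book value $377,614.
Year 5: 5,522 × $37 = $204,314. Book value $173,300.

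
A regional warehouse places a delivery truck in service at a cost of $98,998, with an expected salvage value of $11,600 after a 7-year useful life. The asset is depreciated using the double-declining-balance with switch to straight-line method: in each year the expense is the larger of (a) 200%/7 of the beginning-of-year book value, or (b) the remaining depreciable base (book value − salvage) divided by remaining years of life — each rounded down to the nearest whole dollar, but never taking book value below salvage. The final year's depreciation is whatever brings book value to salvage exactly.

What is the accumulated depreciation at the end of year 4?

$73,227

Depreciable base = $98,998 − $11,600 = $87,398.
Year 1: DB = ⌊$98,998 × 200%/7⌋ = $28,285; SL = ⌊$87,398/7⌋ = $12,485 → take DB $28,285. Book value $70,713.
Year 2: DB = ⌊$70,713 × 200%/7⌋ = $20,203; SL = ⌊$59,113/6⌋ = $9,852 → take DB $20,203. Book value $50,510.
Year 3: DB = ⌊$50,510 × 200%/7⌋ = $14,431; SL = ⌊$38,910/5⌋ = $7,782 → take DB $14,431. Book value $36,079.
Year 4: DB = ⌊$36,079 × 200%/7⌋ = $10,308; SL = ⌊$24,479/4⌋ = $6,119 → take DB $10,308. Book value $25,771.
Accumulated through year 4 = $98,998 − $25,771 = $73,227.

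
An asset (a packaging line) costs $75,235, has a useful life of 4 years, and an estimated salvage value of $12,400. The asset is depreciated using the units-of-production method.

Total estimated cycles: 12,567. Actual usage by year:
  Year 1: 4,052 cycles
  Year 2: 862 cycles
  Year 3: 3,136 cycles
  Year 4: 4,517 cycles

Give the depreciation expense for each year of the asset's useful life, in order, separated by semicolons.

$20,260; $4,310; $15,680; $22,585

Depreciable base = $75,235 − $12,400 = $62,835.
Rate = $62,835 / 12,567 cycles = $5 per cycle.
Year 1: 4,052 × $5 = $20,260. Book value $54,975.
Year 2: 862 × $5 = $4,310. Book value $50,665.
Year 3: 3,136 × $5 = $15,680. Book value $34,985.
Year 4: 4,517 × $5 = $22,585. Book value $12,400.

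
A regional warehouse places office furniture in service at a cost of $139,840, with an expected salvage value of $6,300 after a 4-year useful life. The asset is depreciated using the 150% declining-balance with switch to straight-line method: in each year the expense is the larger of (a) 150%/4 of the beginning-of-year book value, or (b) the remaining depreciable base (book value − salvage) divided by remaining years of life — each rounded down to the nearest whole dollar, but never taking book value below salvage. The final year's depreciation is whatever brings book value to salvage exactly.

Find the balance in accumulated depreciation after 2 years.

$85,215

Depreciable base = $139,840 − $6,300 = $133,540.
Year 1: DB = ⌊$139,840 × 150%/4⌋ = $52,440; SL = ⌊$133,540/4⌋ = $33,385 → take DB $52,440. Book value $87,400.
Year 2: DB = ⌊$87,400 × 150%/4⌋ = $32,775; SL = ⌊$81,100/3⌋ = $27,033 → take DB $32,775. Book value $54,625.
Accumulated through year 2 = $139,840 − $54,625 = $85,215.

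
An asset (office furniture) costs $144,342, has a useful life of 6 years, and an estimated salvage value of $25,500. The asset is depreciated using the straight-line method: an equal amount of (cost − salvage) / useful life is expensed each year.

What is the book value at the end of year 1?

Depreciable base = $144,342 − $25,500 = $118,842.
Annual expense = $118,842 / 6 = $19,807.
End of year 1: book value $124,535.

$124,535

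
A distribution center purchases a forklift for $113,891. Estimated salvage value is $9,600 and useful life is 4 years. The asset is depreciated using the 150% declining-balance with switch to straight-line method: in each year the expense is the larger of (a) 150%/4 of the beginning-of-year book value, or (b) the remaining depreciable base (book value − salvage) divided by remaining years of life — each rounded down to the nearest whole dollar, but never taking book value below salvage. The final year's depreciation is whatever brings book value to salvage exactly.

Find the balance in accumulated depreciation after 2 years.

$69,402

Depreciable base = $113,891 − $9,600 = $104,291.
Year 1: DB = ⌊$113,891 × 150%/4⌋ = $42,709; SL = ⌊$104,291/4⌋ = $26,072 → take DB $42,709. Book value $71,182.
Year 2: DB = ⌊$71,182 × 150%/4⌋ = $26,693; SL = ⌊$61,582/3⌋ = $20,527 → take DB $26,693. Book value $44,489.
Accumulated through year 2 = $113,891 − $44,489 = $69,402.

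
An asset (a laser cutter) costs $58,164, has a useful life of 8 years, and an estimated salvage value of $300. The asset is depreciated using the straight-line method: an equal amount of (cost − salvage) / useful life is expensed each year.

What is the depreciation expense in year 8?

Depreciable base = $58,164 − $300 = $57,864.
Annual expense = $57,864 / 8 = $7,233.

$7,233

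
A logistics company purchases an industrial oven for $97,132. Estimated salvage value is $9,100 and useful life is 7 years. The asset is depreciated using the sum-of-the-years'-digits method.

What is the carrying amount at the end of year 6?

$12,244

Depreciable base = $97,132 − $9,100 = $88,032.
Sum of the years' digits = 7+6+5+4+3+2+1 = 28.
Year 1: $88,032 × 7/28 = $22,008. Book value $75,124.
Year 2: $88,032 × 6/28 = $18,864. Book value $56,260.
Year 3: $88,032 × 5/28 = $15,720. Book value $40,540.
Year 4: $88,032 × 4/28 = $12,576. Book value $27,964.
Year 5: $88,032 × 3/28 = $9,432. Book value $18,532.
Year 6: $88,032 × 2/28 = $6,288. Book value $12,244.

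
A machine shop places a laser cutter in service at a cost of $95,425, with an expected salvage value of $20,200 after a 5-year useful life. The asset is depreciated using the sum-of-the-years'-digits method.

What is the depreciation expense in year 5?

Depreciable base = $95,425 − $20,200 = $75,225.
Sum of the years' digits = 5+4+3+2+1 = 15.
Year 1: $75,225 × 5/15 = $25,075. Book value $70,350.
Year 2: $75,225 × 4/15 = $20,060. Book value $50,290.
Year 3: $75,225 × 3/15 = $15,045. Book value $35,245.
Year 4: $75,225 × 2/15 = $10,030. Book value $25,215.
Year 5: $75,225 × 1/15 = $5,015. Book value $20,200.

$5,015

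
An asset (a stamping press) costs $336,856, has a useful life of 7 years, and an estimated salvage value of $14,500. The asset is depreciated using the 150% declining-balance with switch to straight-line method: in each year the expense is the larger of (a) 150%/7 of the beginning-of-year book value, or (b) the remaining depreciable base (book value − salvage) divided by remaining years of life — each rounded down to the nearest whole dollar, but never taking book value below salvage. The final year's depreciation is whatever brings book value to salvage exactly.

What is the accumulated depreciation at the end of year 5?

$247,908

Depreciable base = $336,856 − $14,500 = $322,356.
Year 1: DB = ⌊$336,856 × 150%/7⌋ = $72,183; SL = ⌊$322,356/7⌋ = $46,050 → take DB $72,183. Book value $264,673.
Year 2: DB = ⌊$264,673 × 150%/7⌋ = $56,715; SL = ⌊$250,173/6⌋ = $41,695 → take DB $56,715. Book value $207,958.
Year 3: DB = ⌊$207,958 × 150%/7⌋ = $44,562; SL = ⌊$193,458/5⌋ = $38,691 → take DB $44,562. Book value $163,396.
Year 4: DB = ⌊$163,396 × 150%/7⌋ = $35,013; SL = ⌊$148,896/4⌋ = $37,224 → take SL $37,224. Book value $126,172.
Year 5: DB = ⌊$126,172 × 150%/7⌋ = $27,036; SL = ⌊$111,672/3⌋ = $37,224 → take SL $37,224. Book value $88,948.
Accumulated through year 5 = $336,856 − $88,948 = $247,908.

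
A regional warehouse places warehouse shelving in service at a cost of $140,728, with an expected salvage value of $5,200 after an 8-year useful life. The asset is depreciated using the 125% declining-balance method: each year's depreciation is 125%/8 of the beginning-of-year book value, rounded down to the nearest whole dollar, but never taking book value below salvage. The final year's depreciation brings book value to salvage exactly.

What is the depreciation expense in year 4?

Depreciable base = $140,728 − $5,200 = $135,528.
Year 1: ⌊$140,728 × 125%/8⌋ = $21,988. Book value $118,740.
Year 2: ⌊$118,740 × 125%/8⌋ = $18,553. Book value $100,187.
Year 3: ⌊$100,187 × 125%/8⌋ = $15,654. Book value $84,533.
Year 4: ⌊$84,533 × 125%/8⌋ = $13,208. Book value $71,325.

$13,208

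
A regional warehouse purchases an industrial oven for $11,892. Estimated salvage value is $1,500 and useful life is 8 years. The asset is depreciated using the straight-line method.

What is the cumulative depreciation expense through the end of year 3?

$3,897

Depreciable base = $11,892 − $1,500 = $10,392.
Annual expense = $10,392 / 8 = $1,299.
End of year 1: book value $10,593.
End of year 2: book value $9,294.
End of year 3: book value $7,995.
Accumulated through year 3 = $11,892 − $7,995 = $3,897.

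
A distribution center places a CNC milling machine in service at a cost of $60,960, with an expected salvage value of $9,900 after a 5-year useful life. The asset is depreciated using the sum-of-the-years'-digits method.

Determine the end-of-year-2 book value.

Depreciable base = $60,960 − $9,900 = $51,060.
Sum of the years' digits = 5+4+3+2+1 = 15.
Year 1: $51,060 × 5/15 = $17,020. Book value $43,940.
Year 2: $51,060 × 4/15 = $13,616. Book value $30,324.

$30,324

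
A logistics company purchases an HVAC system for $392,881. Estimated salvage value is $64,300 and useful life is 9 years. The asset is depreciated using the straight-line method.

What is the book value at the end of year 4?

$246,845

Depreciable base = $392,881 − $64,300 = $328,581.
Annual expense = $328,581 / 9 = $36,509.
End of year 1: book value $356,372.
End of year 2: book value $319,863.
End of year 3: book value $283,354.
End of year 4: book value $246,845.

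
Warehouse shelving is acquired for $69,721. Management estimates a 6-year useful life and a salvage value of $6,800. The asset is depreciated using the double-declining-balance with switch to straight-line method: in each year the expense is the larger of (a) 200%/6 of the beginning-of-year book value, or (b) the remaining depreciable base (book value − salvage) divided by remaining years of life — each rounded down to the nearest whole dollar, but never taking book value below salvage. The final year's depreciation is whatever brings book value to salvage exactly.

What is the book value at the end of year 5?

Depreciable base = $69,721 − $6,800 = $62,921.
Year 1: DB = ⌊$69,721 × 200%/6⌋ = $23,240; SL = ⌊$62,921/6⌋ = $10,486 → take DB $23,240. Book value $46,481.
Year 2: DB = ⌊$46,481 × 200%/6⌋ = $15,493; SL = ⌊$39,681/5⌋ = $7,936 → take DB $15,493. Book value $30,988.
Year 3: DB = ⌊$30,988 × 200%/6⌋ = $10,329; SL = ⌊$24,188/4⌋ = $6,047 → take DB $10,329. Book value $20,659.
Year 4: DB = ⌊$20,659 × 200%/6⌋ = $6,886; SL = ⌊$13,859/3⌋ = $4,619 → take DB $6,886. Book value $13,773.
Year 5: DB = ⌊$13,773 × 200%/6⌋ = $4,591; SL = ⌊$6,973/2⌋ = $3,486 → take DB $4,591. Book value $9,182.

$9,182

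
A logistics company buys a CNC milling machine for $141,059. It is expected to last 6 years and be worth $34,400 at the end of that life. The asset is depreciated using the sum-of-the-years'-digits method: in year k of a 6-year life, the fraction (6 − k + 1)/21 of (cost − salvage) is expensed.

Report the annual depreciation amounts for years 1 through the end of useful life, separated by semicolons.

$30,474; $25,395; $20,316; $15,237; $10,158; $5,079

Depreciable base = $141,059 − $34,400 = $106,659.
Sum of the years' digits = 6+5+4+3+2+1 = 21.
Year 1: $106,659 × 6/21 = $30,474. Book value $110,585.
Year 2: $106,659 × 5/21 = $25,395. Book value $85,190.
Year 3: $106,659 × 4/21 = $20,316. Book value $64,874.
Year 4: $106,659 × 3/21 = $15,237. Book value $49,637.
Year 5: $106,659 × 2/21 = $10,158. Book value $39,479.
Year 6: $106,659 × 1/21 = $5,079. Book value $34,400.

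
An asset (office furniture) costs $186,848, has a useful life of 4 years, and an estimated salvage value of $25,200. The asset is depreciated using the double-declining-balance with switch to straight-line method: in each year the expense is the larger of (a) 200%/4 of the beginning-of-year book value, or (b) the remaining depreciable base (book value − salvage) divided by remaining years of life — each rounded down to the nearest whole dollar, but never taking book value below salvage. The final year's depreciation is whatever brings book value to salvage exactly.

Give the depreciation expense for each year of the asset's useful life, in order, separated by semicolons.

$93,424; $46,712; $21,512; $0

Depreciable base = $186,848 − $25,200 = $161,648.
Year 1: DB = ⌊$186,848 × 200%/4⌋ = $93,424; SL = ⌊$161,648/4⌋ = $40,412 → take DB $93,424. Book value $93,424.
Year 2: DB = ⌊$93,424 × 200%/4⌋ = $46,712; SL = ⌊$68,224/3⌋ = $22,741 → take DB $46,712. Book value $46,712.
Year 3: DB = ⌊$46,712 × 200%/4⌋ = $23,356; SL = ⌊$21,512/2⌋ = $10,756 → take DB $23,356, capped at $21,512. Book value $25,200.
Year 4 (final): $25,200 − $25,200 = $0. Book value $25,200.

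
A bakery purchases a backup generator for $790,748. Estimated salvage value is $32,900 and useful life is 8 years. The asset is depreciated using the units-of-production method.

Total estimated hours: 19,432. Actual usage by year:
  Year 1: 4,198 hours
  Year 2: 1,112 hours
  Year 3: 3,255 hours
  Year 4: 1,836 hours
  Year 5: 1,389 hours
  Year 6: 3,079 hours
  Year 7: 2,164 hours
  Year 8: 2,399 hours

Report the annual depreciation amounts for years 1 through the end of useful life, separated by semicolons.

$163,722; $43,368; $126,945; $71,604; $54,171; $120,081; $84,396; $93,561

Depreciable base = $790,748 − $32,900 = $757,848.
Rate = $757,848 / 19,432 hours = $39 per hour.
Year 1: 4,198 × $39 = $163,722. Book value $627,026.
Year 2: 1,112 × $39 = $43,368. Book value $583,658.
Year 3: 3,255 × $39 = $126,945. Book value $456,713.
Year 4: 1,836 × $39 = $71,604. Book value $385,109.
Year 5: 1,389 × $39 = $54,171. Book value $330,938.
Year 6: 3,079 × $39 = $120,081. Book value $210,857.
Year 7: 2,164 × $39 = $84,396. Book value $126,461.
Year 8: 2,399 × $39 = $93,561. Book value $32,900.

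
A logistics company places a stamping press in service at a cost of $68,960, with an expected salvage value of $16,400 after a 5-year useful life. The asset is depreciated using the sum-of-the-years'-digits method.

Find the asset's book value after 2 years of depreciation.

$37,424

Depreciable base = $68,960 − $16,400 = $52,560.
Sum of the years' digits = 5+4+3+2+1 = 15.
Year 1: $52,560 × 5/15 = $17,520. Book value $51,440.
Year 2: $52,560 × 4/15 = $14,016. Book value $37,424.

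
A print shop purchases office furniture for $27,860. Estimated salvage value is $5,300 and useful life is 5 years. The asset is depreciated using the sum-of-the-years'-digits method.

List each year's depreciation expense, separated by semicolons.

$7,520; $6,016; $4,512; $3,008; $1,504

Depreciable base = $27,860 − $5,300 = $22,560.
Sum of the years' digits = 5+4+3+2+1 = 15.
Year 1: $22,560 × 5/15 = $7,520. Book value $20,340.
Year 2: $22,560 × 4/15 = $6,016. Book value $14,324.
Year 3: $22,560 × 3/15 = $4,512. Book value $9,812.
Year 4: $22,560 × 2/15 = $3,008. Book value $6,804.
Year 5: $22,560 × 1/15 = $1,504. Book value $5,300.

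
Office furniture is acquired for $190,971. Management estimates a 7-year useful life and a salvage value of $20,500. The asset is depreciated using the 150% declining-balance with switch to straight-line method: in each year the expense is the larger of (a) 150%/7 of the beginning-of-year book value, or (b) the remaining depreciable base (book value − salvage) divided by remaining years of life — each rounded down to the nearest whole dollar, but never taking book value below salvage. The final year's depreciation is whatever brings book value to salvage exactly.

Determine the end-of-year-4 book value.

Depreciable base = $190,971 − $20,500 = $170,471.
Year 1: DB = ⌊$190,971 × 150%/7⌋ = $40,922; SL = ⌊$170,471/7⌋ = $24,353 → take DB $40,922. Book value $150,049.
Year 2: DB = ⌊$150,049 × 150%/7⌋ = $32,153; SL = ⌊$129,549/6⌋ = $21,591 → take DB $32,153. Book value $117,896.
Year 3: DB = ⌊$117,896 × 150%/7⌋ = $25,263; SL = ⌊$97,396/5⌋ = $19,479 → take DB $25,263. Book value $92,633.
Year 4: DB = ⌊$92,633 × 150%/7⌋ = $19,849; SL = ⌊$72,133/4⌋ = $18,033 → take DB $19,849. Book value $72,784.

$72,784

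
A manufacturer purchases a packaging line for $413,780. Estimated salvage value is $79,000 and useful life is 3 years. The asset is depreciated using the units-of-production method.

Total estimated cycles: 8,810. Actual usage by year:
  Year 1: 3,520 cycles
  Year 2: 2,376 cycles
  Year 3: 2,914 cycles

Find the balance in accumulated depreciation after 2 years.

Depreciable base = $413,780 − $79,000 = $334,780.
Rate = $334,780 / 8,810 cycles = $38 per cycle.
Year 1: 3,520 × $38 = $133,760. Book value $280,020.
Year 2: 2,376 × $38 = $90,288. Book value $189,732.
Accumulated through year 2 = $413,780 − $189,732 = $224,048.

$224,048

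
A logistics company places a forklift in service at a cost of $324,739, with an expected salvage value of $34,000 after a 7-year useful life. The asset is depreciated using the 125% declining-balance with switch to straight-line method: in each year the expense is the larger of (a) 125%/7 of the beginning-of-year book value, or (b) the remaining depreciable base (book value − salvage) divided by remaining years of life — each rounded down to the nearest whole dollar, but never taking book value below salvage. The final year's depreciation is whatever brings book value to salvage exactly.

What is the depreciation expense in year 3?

Depreciable base = $324,739 − $34,000 = $290,739.
Year 1: DB = ⌊$324,739 × 125%/7⌋ = $57,989; SL = ⌊$290,739/7⌋ = $41,534 → take DB $57,989. Book value $266,750.
Year 2: DB = ⌊$266,750 × 125%/7⌋ = $47,633; SL = ⌊$232,750/6⌋ = $38,791 → take DB $47,633. Book value $219,117.
Year 3: DB = ⌊$219,117 × 125%/7⌋ = $39,128; SL = ⌊$185,117/5⌋ = $37,023 → take DB $39,128. Book value $179,989.

$39,128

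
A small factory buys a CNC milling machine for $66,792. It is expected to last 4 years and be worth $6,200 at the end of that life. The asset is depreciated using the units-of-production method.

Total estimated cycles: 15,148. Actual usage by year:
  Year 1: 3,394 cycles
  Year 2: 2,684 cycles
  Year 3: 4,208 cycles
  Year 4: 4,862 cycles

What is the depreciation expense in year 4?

Depreciable base = $66,792 − $6,200 = $60,592.
Rate = $60,592 / 15,148 cycles = $4 per cycle.
Year 1: 3,394 × $4 = $13,576. Book value $53,216.
Year 2: 2,684 × $4 = $10,736. Book value $42,480.
Year 3: 4,208 × $4 = $16,832. Book value $25,648.
Year 4: 4,862 × $4 = $19,448. Book value $6,200.

$19,448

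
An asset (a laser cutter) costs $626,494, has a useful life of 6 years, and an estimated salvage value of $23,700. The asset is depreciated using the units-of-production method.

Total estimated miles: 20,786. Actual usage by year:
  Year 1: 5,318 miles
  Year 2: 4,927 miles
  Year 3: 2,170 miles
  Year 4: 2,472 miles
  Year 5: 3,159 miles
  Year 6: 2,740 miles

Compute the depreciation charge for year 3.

Depreciable base = $626,494 − $23,700 = $602,794.
Rate = $602,794 / 20,786 miles = $29 per mile.
Year 1: 5,318 × $29 = $154,222. Book value $472,272.
Year 2: 4,927 × $29 = $142,883. Book value $329,389.
Year 3: 2,170 × $29 = $62,930. Book value $266,459.

$62,930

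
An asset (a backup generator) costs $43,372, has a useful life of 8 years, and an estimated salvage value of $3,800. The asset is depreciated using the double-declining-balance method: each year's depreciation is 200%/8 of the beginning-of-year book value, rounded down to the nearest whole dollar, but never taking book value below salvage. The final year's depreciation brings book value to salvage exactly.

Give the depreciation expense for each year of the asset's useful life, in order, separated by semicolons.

Depreciable base = $43,372 − $3,800 = $39,572.
Year 1: ⌊$43,372 × 200%/8⌋ = $10,843. Book value $32,529.
Year 2: ⌊$32,529 × 200%/8⌋ = $8,132. Book value $24,397.
Year 3: ⌊$24,397 × 200%/8⌋ = $6,099. Book value $18,298.
Year 4: ⌊$18,298 × 200%/8⌋ = $4,574. Book value $13,724.
Year 5: ⌊$13,724 × 200%/8⌋ = $3,431. Book value $10,293.
Year 6: ⌊$10,293 × 200%/8⌋ = $2,573. Book value $7,720.
Year 7: ⌊$7,720 × 200%/8⌋ = $1,930. Book value $5,790.
Year 8 (final): $5,790 − $3,800 = $1,990. Book value $3,800.

$10,843; $8,132; $6,099; $4,574; $3,431; $2,573; $1,930; $1,990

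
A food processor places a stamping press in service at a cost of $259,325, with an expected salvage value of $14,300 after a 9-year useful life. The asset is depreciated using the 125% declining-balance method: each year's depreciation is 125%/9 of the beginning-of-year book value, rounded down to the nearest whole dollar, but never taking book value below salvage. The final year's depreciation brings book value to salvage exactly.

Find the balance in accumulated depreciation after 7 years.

$168,278

Depreciable base = $259,325 − $14,300 = $245,025.
Year 1: ⌊$259,325 × 125%/9⌋ = $36,017. Book value $223,308.
Year 2: ⌊$223,308 × 125%/9⌋ = $31,015. Book value $192,293.
Year 3: ⌊$192,293 × 125%/9⌋ = $26,707. Book value $165,586.
Year 4: ⌊$165,586 × 125%/9⌋ = $22,998. Book value $142,588.
Year 5: ⌊$142,588 × 125%/9⌋ = $19,803. Book value $122,785.
Year 6: ⌊$122,785 × 125%/9⌋ = $17,053. Book value $105,732.
Year 7: ⌊$105,732 × 125%/9⌋ = $14,685. Book value $91,047.
Accumulated through year 7 = $259,325 − $91,047 = $168,278.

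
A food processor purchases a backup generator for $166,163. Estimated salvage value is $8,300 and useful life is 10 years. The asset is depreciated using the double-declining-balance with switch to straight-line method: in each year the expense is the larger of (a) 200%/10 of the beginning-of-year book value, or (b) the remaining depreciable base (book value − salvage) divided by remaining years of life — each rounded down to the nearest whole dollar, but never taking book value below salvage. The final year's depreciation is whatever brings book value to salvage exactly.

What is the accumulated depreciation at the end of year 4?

Depreciable base = $166,163 − $8,300 = $157,863.
Year 1: DB = ⌊$166,163 × 200%/10⌋ = $33,232; SL = ⌊$157,863/10⌋ = $15,786 → take DB $33,232. Book value $132,931.
Year 2: DB = ⌊$132,931 × 200%/10⌋ = $26,586; SL = ⌊$124,631/9⌋ = $13,847 → take DB $26,586. Book value $106,345.
Year 3: DB = ⌊$106,345 × 200%/10⌋ = $21,269; SL = ⌊$98,045/8⌋ = $12,255 → take DB $21,269. Book value $85,076.
Year 4: DB = ⌊$85,076 × 200%/10⌋ = $17,015; SL = ⌊$76,776/7⌋ = $10,968 → take DB $17,015. Book value $68,061.
Accumulated through year 4 = $166,163 − $68,061 = $98,102.

$98,102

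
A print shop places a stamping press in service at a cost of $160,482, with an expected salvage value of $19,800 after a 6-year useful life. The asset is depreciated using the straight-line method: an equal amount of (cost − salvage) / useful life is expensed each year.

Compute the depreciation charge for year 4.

$23,447

Depreciable base = $160,482 − $19,800 = $140,682.
Annual expense = $140,682 / 6 = $23,447.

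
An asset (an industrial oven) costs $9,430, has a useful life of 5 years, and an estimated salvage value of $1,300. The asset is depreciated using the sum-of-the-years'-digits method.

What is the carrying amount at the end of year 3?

Depreciable base = $9,430 − $1,300 = $8,130.
Sum of the years' digits = 5+4+3+2+1 = 15.
Year 1: $8,130 × 5/15 = $2,710. Book value $6,720.
Year 2: $8,130 × 4/15 = $2,168. Book value $4,552.
Year 3: $8,130 × 3/15 = $1,626. Book value $2,926.

$2,926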